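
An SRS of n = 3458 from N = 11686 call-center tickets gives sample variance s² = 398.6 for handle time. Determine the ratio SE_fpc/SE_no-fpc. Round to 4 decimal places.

f = n/N = 3458/11686 = 0.29590964.
SE_no-fpc = √(s²/n) = 0.3395128; SE_fpc = √((1−f)s²/n) = 0.28488551.
Ratio = √(1−f) = 0.83910093.

0.8391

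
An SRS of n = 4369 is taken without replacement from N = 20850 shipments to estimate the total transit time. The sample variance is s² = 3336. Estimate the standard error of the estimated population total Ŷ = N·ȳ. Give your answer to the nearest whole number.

Var(Ŷ) = N²·Var(ȳ) = N²·(1 − n/N)·s²/n.
f = 4369/20850 = 0.20954436; Var(ȳ) = 0.79045564·3336/4369 = 0.60356146.
Var(Ŷ) = 20850² · 0.60356146 = 2.6238175 × 10^8.
SE(Ŷ) = √(2.6238175 × 10^8) = 16198.

16198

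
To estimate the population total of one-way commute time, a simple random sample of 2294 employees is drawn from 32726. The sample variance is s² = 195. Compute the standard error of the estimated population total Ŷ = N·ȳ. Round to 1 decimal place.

9200.9

Var(Ŷ) = N²·Var(ȳ) = N²·(1 − n/N)·s²/n.
f = 2294/32726 = 0.07009717; Var(ȳ) = 0.92990283·195/2294 = 0.079045794.
Var(Ŷ) = 32726² · 0.079045794 = 8.465734 × 10^7.
SE(Ŷ) = √(8.465734 × 10^7) = 9200.9.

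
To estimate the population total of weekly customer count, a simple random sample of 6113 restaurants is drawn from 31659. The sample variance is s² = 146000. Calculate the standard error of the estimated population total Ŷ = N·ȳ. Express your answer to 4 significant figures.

139000

Var(Ŷ) = N²·Var(ȳ) = N²·(1 − n/N)·s²/n.
f = 6113/31659 = 0.19308885; Var(ȳ) = 0.80691115·146000/6113 = 19.271884.
Var(Ŷ) = 31659² · 19.271884 = 1.9316061 × 10^10.
SE(Ŷ) = √(1.9316061 × 10^10) = 139000.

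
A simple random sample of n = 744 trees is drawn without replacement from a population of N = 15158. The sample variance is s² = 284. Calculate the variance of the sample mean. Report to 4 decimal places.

0.3630

Under SRS without replacement, Var(ȳ) = (1 − f)·s²/n with f = n/N = 744/15158 = 0.04908299.
Var(ȳ) = (1 − 0.04908299)·284/744 = 0.95091701·0.38172043 = 0.36298445.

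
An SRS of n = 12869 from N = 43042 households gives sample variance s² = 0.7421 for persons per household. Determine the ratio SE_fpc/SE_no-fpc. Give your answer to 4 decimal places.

0.8373

f = n/N = 12869/43042 = 0.29898704.
SE_no-fpc = √(s²/n) = 0.0075937941; SE_fpc = √((1−f)s²/n) = 0.0063580193.
Ratio = √(1−f) = 0.83726517.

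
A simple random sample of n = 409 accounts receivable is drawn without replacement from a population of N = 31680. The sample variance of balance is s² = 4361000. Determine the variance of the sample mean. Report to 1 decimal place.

Under SRS without replacement, Var(ȳ) = (1 − f)·s²/n with f = n/N = 409/31680 = 0.01291035.
Var(ȳ) = (1 − 0.01291035)·4361000/409 = 0.98708965·10662.592 = 10524.934.

10524.9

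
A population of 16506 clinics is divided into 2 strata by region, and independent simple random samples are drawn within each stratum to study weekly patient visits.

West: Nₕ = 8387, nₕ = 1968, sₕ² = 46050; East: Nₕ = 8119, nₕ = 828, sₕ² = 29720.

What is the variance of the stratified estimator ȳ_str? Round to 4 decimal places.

12.4225

Var(ȳ_str) = Σₕ Wₕ²(1 − fₕ)sₕ²/nₕ with Wₕ = Nₕ/N, N = 16506.
West: Wₕ = 0.50811826; term = 0.50811826²·(1 − 0.23464886)·46050/1968 = 4.6237557.
East: Wₕ = 0.49188174; term = 0.49188174²·(1 − 0.10198300)·29720/828 = 7.7987397.
Sum = 12.422495.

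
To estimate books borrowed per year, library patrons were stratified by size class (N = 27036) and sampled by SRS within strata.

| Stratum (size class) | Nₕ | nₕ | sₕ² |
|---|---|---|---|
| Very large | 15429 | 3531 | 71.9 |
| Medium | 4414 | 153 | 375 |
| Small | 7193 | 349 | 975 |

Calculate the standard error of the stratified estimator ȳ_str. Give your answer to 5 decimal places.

0.50630

Var(ȳ_str) = Σₕ Wₕ²(1 − fₕ)sₕ²/nₕ with Wₕ = Nₕ/N, N = 27036.
Very large: Wₕ = 0.57068353; term = 0.57068353²·(1 − 0.22885475)·71.9/3531 = 0.0051139684.
Medium: Wₕ = 0.16326380; term = 0.16326380²·(1 − 0.03466244)·375/153 = 0.063066514.
Small: Wₕ = 0.26605267; term = 0.26605267²·(1 − 0.04851939)·975/349 = 0.1881544.
Sum = 0.25633488.
SE = √(0.25633488) = 0.50630.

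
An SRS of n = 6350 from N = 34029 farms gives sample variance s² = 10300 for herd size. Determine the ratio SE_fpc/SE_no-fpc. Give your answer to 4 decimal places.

0.9019

f = n/N = 6350/34029 = 0.18660554.
SE_no-fpc = √(s²/n) = 1.2735962; SE_fpc = √((1−f)s²/n) = 1.1486358.
Ratio = √(1−f) = 0.90188384.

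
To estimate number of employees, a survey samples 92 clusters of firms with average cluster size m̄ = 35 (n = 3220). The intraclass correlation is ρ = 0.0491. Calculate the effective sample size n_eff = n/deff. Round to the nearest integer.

deff = 1 + (35 − 1)·0.0491 = 1 + 1.6694 = 2.6694.
n_eff = 3220 / 2.6694 = 1206.

1206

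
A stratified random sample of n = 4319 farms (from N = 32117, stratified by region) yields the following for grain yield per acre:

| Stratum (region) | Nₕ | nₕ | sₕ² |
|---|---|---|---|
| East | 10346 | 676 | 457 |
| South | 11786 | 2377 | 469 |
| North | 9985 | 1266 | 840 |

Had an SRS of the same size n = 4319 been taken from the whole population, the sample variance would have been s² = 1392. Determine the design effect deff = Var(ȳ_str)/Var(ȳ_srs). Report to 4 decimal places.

0.5118

Var(ȳ_str) = Σ Wₕ²(1−fₕ)sₕ²/nₕ with Wₕ = Nₕ/32117:
  East: (10346/32117)²·(1−676/10346)·457/676 = 0.065568992
  South: (11786/32117)²·(1−2377/11786)·469/2377 = 0.021212098
  North: (9985/32117)²·(1−1266/9985)·840/1266 = 0.056000304
  → Var(ȳ_str) = 0.14278139.
Var(ȳ_srs) = (1 − 4319/32117)·1392/4319 = 0.2789553.
deff = 0.14278139 / 0.2789553 = 0.5118.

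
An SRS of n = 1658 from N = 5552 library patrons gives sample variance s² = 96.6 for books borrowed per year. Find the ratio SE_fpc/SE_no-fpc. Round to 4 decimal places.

f = n/N = 1658/5552 = 0.29863112.
SE_no-fpc = √(s²/n) = 0.24137723; SE_fpc = √((1−f)s²/n) = 0.20214804.
Ratio = √(1−f) = 0.83747769.

0.8375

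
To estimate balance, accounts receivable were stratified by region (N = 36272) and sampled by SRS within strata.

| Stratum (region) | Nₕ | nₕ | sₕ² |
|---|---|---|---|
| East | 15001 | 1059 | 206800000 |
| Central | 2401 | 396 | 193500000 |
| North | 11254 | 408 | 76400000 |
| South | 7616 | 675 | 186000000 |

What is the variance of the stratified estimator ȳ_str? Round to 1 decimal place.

61274.8

Var(ȳ_str) = Σₕ Wₕ²(1 − fₕ)sₕ²/nₕ with Wₕ = Nₕ/N, N = 36272.
East: Wₕ = 0.41356970; term = 0.41356970²·(1 − 0.07059529)·206800000/1059 = 31042.512.
Central: Wₕ = 0.06619431; term = 0.06619431²·(1 − 0.16493128)·193500000/396 = 1787.9251.
North: Wₕ = 0.31026687; term = 0.31026687²·(1 − 0.03625378)·76400000/408 = 17372.675.
South: Wₕ = 0.20996912; term = 0.20996912²·(1 − 0.08862920)·186000000/675 = 11071.721.
Sum = 61274.833.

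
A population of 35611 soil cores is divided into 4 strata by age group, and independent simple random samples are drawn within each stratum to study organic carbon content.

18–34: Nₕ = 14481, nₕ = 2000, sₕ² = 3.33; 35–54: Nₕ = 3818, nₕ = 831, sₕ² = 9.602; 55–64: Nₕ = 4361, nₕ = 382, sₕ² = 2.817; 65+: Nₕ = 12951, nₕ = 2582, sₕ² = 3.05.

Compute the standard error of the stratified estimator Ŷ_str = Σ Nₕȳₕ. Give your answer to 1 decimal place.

Var(Ŷ_str) = Σₕ Nₕ²(1 − fₕ)sₕ²/nₕ.
18–34: 14481²·(1 − 2000/14481)·3.33/2000 = 300927.71.
35–54: 3818²·(1 − 831/3818)·9.602/831 = 131774.64.
55–64: 4361²·(1 − 382/4361)·2.817/382 = 127962.73.
65+: 12951²·(1 − 2582/12951)·3.05/2582 = 158629.44.
Sum = 719294.52.
SE = √(719294.52) = 848.1.

848.1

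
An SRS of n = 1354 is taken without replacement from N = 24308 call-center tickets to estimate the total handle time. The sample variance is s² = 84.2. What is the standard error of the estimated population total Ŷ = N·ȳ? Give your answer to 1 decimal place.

Var(Ŷ) = N²·Var(ȳ) = N²·(1 − n/N)·s²/n.
f = 1354/24308 = 0.05570183; Var(ȳ) = 0.94429817·84.2/1354 = 0.058722235.
Var(Ŷ) = 24308² · 0.058722235 = 3.4697728 × 10^7.
SE(Ŷ) = √(3.4697728 × 10^7) = 5890.5.

5890.5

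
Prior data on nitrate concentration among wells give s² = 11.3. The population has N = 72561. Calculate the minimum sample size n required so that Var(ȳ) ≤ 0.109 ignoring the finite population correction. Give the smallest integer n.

Without fpc, n₀ = s²/D = 11.3/0.109 = 103.6697.
Rounding up, n = 104.

104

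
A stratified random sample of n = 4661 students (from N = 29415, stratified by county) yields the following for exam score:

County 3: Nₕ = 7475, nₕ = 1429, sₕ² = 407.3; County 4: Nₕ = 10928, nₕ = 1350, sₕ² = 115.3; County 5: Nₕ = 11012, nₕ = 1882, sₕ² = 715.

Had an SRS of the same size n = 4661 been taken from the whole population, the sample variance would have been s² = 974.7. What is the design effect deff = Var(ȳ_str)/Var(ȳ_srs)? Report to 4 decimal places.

Var(ȳ_str) = Σ Wₕ²(1−fₕ)sₕ²/nₕ with Wₕ = Nₕ/29415:
  County 3: (7475/29415)²·(1−1429/7475)·407.3/1429 = 0.01488757
  County 4: (10928/29415)²·(1−1350/10928)·115.3/1350 = 0.010331737
  County 5: (11012/29415)²·(1−1882/11012)·715/1882 = 0.044145425
  → Var(ȳ_str) = 0.069364732.
Var(ȳ_srs) = (1 − 4661/29415)·974.7/4661 = 0.17598206.
deff = 0.069364732 / 0.17598206 = 0.3942.

0.3942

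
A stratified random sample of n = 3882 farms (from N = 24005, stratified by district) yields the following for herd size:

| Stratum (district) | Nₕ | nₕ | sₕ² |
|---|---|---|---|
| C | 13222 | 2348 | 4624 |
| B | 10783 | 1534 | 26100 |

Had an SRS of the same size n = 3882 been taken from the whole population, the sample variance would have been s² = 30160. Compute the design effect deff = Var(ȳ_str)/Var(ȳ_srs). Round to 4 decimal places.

Var(ȳ_str) = Σ Wₕ²(1−fₕ)sₕ²/nₕ with Wₕ = Nₕ/24005:
  C: (13222/24005)²·(1−2348/13222)·4624/2348 = 0.49136339
  B: (10783/24005)²·(1−1534/10783)·26100/1534 = 2.9447343
  → Var(ȳ_str) = 3.4360977.
Var(ȳ_srs) = (1 − 3882/24005)·30160/3882 = 6.5127862.
deff = 3.4360977 / 6.5127862 = 0.5276.

0.5276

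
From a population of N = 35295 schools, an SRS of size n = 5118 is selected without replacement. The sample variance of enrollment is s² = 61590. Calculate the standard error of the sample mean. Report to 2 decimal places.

Under SRS without replacement, Var(ȳ) = (1 − f)·s²/n with f = n/N = 5118/35295 = 0.14500637.
Var(ȳ) = (1 − 0.14500637)·61590/5118 = 0.85499363·12.033998 = 10.288991.
SE(ȳ) = √(10.288991) = 3.21.

3.21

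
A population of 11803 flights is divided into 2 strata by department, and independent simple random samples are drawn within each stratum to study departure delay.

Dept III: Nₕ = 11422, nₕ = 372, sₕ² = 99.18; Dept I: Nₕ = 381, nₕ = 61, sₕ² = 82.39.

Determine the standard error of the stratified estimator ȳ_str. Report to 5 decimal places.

0.49267

Var(ȳ_str) = Σₕ Wₕ²(1 − fₕ)sₕ²/nₕ with Wₕ = Nₕ/N, N = 11803.
Dept III: Wₕ = 0.96772007; term = 0.96772007²·(1 − 0.03256873)·99.18/372 = 0.24154652.
Dept I: Wₕ = 0.03227993; term = 0.03227993²·(1 − 0.16010499)·82.39/61 = 0.0011820472.
Sum = 0.24272857.
SE = √(0.24272857) = 0.49267.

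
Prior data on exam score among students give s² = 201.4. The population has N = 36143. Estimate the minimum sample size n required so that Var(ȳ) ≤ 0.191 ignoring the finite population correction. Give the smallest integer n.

Without fpc, n₀ = s²/D = 201.4/0.191 = 1054.4503.
Rounding up, n = 1055.

1055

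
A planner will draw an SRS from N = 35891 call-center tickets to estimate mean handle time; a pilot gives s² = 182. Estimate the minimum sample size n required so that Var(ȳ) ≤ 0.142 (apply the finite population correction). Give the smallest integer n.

Without fpc, n₀ = s²/D = 182/0.142 = 1281.6901.
With fpc, (1 − n/N)·s²/n ≤ D requires n ≥ n₀/(1 + n₀/N) = 1281.6901/(1 + 1281.6901/35891) = 1237.4983.
Rounding up, n = 1238.

1238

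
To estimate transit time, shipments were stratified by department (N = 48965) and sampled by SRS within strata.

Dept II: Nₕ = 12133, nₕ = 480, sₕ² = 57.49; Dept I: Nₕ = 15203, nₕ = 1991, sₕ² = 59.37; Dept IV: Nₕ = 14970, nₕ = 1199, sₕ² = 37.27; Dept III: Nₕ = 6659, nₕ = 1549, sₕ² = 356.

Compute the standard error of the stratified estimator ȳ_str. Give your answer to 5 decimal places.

0.12448

Var(ȳ_str) = Σₕ Wₕ²(1 − fₕ)sₕ²/nₕ with Wₕ = Nₕ/N, N = 48965.
Dept II: Wₕ = 0.24778924; term = 0.24778924²·(1 − 0.03956153)·57.49/480 = 0.0070629397.
Dept I: Wₕ = 0.31048708; term = 0.31048708²·(1 − 0.13096099)·59.37/1991 = 0.0024981708.
Dept IV: Wₕ = 0.30572858; term = 0.30572858²·(1 − 0.08009352)·37.27/1199 = 0.0026727354.
Dept III: Wₕ = 0.13599510; term = 0.13599510²·(1 − 0.23261751)·356/1549 = 0.0032617974.
Sum = 0.015495643.
SE = √(0.015495643) = 0.12448.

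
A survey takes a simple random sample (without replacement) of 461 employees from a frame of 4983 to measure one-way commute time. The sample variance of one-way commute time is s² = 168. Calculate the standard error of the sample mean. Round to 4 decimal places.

0.5751

Under SRS without replacement, Var(ȳ) = (1 − f)·s²/n with f = n/N = 461/4983 = 0.09251455.
Var(ȳ) = (1 − 0.09251455)·168/461 = 0.90748545·0.36442516 = 0.33071053.
SE(ȳ) = √(0.33071053) = 0.5751.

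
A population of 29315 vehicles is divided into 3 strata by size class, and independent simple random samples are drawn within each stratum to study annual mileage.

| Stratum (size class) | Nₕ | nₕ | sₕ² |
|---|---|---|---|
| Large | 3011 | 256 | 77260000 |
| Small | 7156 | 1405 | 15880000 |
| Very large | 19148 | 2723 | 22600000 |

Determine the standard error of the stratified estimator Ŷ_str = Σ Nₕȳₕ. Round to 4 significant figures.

2.362 × 10^6

Var(Ŷ_str) = Σₕ Nₕ²(1 − fₕ)sₕ²/nₕ.
Large: 3011²·(1 − 256/3011)·77260000/256 = 2.5034971 × 10^12.
Small: 7156²·(1 − 1405/7156)·15880000/1405 = 4.6514448 × 10^11.
Very large: 19148²·(1 − 2723/19148)·22600000/2723 = 2.610295 × 10^12.
Sum = 5.5789366 × 10^12.
SE = √(5.5789366 × 10^12) = 2.362 × 10^6.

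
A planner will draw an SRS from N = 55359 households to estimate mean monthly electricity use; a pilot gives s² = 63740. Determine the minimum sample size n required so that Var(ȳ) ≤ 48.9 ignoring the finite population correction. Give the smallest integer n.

Without fpc, n₀ = s²/D = 63740/48.9 = 1303.4765.
Rounding up, n = 1304.

1304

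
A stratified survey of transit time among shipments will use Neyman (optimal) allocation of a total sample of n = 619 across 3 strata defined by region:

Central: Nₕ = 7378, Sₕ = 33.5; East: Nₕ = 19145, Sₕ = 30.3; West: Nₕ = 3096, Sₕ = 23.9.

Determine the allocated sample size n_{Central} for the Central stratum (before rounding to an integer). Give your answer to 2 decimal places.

Neyman allocation: nₕ = n·NₕSₕ / Σⱼ NⱼSⱼ.
Σ NⱼSⱼ = 7378·33.5 + 19145·30.3 + 3096·23.9 = 901250.9.
n_{Central} = 619·7378·33.5 / 901250.9 = 169.76.

169.76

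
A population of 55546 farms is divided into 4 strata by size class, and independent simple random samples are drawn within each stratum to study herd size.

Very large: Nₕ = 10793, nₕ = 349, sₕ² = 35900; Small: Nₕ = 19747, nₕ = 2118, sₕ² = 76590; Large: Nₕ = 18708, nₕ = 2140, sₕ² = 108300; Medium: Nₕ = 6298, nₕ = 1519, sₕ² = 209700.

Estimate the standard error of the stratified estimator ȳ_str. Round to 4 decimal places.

3.7774

Var(ȳ_str) = Σₕ Wₕ²(1 − fₕ)sₕ²/nₕ with Wₕ = Nₕ/N, N = 55546.
Very large: Wₕ = 0.19430742; term = 0.19430742²·(1 − 0.03233577)·35900/349 = 3.7581359.
Small: Wₕ = 0.35550715; term = 0.35550715²·(1 − 0.10725680)·76590/2118 = 4.0800862.
Large: Wₕ = 0.33680193; term = 0.33680193²·(1 − 0.11438957)·108300/2140 = 5.0840118.
Medium: Wₕ = 0.11338350; term = 0.11338350²·(1 − 0.24118768)·209700/1519 = 1.3467121.
Sum = 14.268946.
SE = √(14.268946) = 3.7774.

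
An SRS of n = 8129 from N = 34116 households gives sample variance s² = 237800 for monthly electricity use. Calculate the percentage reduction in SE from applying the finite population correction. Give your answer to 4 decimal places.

12.7232

f = n/N = 8129/34116 = 0.23827530.
SE_no-fpc = √(s²/n) = 5.4086311; SE_fpc = √((1−f)s²/n) = 4.7204824.
Ratio = √(1−f) = 0.87276841. Reduction = 100·(1 − 0.87276841) = 12.7232%.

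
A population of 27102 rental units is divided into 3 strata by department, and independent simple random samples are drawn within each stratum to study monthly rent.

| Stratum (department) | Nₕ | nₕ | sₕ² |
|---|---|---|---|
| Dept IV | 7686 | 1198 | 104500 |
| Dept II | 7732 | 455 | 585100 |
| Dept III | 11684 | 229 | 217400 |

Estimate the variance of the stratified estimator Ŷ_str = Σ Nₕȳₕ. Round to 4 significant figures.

Var(Ŷ_str) = Σₕ Nₕ²(1 − fₕ)sₕ²/nₕ.
Dept IV: 7686²·(1 − 1198/7686)·104500/1198 = 4.3498141 × 10^9.
Dept II: 7732²·(1 − 455/7732)·585100/455 = 7.2354063 × 10^10.
Dept III: 11684²·(1 − 229/11684)·217400/229 = 1.2706054 × 10^11.
Sum = 2.0376442 × 10^11.

2.038 × 10^11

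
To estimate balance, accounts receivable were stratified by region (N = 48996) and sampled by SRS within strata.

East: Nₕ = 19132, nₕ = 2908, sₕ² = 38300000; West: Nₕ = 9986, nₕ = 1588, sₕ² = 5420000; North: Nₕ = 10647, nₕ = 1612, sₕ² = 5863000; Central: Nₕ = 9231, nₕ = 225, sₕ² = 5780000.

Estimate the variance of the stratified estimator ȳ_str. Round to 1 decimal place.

2857.5

Var(ȳ_str) = Σₕ Wₕ²(1 − fₕ)sₕ²/nₕ with Wₕ = Nₕ/N, N = 48996.
East: Wₕ = 0.39048086; term = 0.39048086²·(1 − 0.15199665)·38300000/2908 = 1702.9482.
West: Wₕ = 0.20381256; term = 0.20381256²·(1 − 0.15902263)·5420000/1588 = 119.23259.
North: Wₕ = 0.21730345; term = 0.21730345²·(1 − 0.15140415)·5863000/1612 = 145.74344.
Central: Wₕ = 0.18840313; term = 0.18840313²·(1 − 0.02437439)·5780000/225 = 889.62046.
Sum = 2857.5447.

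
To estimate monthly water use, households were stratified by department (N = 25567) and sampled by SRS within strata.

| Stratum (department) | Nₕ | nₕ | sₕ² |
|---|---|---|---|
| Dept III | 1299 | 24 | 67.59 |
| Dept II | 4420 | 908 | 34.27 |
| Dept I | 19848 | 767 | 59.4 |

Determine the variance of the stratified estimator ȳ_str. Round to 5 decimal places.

0.05290

Var(ȳ_str) = Σₕ Wₕ²(1 − fₕ)sₕ²/nₕ with Wₕ = Nₕ/N, N = 25567.
Dept III: Wₕ = 0.05080768; term = 0.05080768²·(1 − 0.01847575)·67.59/24 = 0.0071356082.
Dept II: Wₕ = 0.17287910; term = 0.17287910²·(1 − 0.20542986)·34.27/908 = 8.9628368 × 10^-4.
Dept I: Wₕ = 0.77631322; term = 0.77631322²·(1 − 0.03864369)·59.4/767 = 0.044869313.
Sum = 0.052901205.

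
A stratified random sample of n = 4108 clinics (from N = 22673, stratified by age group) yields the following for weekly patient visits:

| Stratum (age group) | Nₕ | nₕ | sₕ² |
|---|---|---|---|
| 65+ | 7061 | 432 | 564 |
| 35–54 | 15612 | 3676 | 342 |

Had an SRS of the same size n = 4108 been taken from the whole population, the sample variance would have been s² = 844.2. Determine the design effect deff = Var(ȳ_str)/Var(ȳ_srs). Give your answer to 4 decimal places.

0.9069

Var(ȳ_str) = Σ Wₕ²(1−fₕ)sₕ²/nₕ with Wₕ = Nₕ/22673:
  65+: (7061/22673)²·(1−432/7061)·564/432 = 0.1188753
  35–54: (15612/22673)²·(1−3676/15612)·342/3676 = 0.033724846
  → Var(ȳ_str) = 0.15260015.
Var(ȳ_srs) = (1 − 4108/22673)·844.2/4108 = 0.16826775.
deff = 0.15260015 / 0.16826775 = 0.9069.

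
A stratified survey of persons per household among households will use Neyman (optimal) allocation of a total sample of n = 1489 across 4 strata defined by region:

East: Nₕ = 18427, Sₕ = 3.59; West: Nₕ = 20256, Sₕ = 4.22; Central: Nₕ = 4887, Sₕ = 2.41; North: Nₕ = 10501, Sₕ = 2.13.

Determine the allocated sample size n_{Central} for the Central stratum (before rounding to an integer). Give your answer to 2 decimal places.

94.40

Neyman allocation: nₕ = n·NₕSₕ / Σⱼ NⱼSⱼ.
Σ NⱼSⱼ = 18427·3.59 + 20256·4.22 + 4887·2.41 + 10501·2.13 = 185778.05.
n_{Central} = 1489·4887·2.41 / 185778.05 = 94.40.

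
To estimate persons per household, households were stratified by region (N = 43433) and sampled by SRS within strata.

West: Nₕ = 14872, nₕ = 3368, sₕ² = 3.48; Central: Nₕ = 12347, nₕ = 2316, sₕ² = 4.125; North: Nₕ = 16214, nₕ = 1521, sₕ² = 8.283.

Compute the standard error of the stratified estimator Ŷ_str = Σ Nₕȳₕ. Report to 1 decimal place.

Var(Ŷ_str) = Σₕ Nₕ²(1 − fₕ)sₕ²/nₕ.
West: 14872²·(1 − 3368/14872)·3.48/3368 = 176776.86.
Central: 12347²·(1 − 2316/12347)·4.125/2316 = 220592.67.
North: 16214²·(1 − 1521/16214)·8.283/1521 = 1.2973558 × 10^6.
Sum = 1.6947253 × 10^6.
SE = √(1.6947253 × 10^6) = 1301.8.

1301.8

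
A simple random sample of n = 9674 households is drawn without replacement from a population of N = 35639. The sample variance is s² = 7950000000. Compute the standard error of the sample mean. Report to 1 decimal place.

773.8

Under SRS without replacement, Var(ȳ) = (1 − f)·s²/n with f = n/N = 9674/35639 = 0.27144420.
Var(ȳ) = (1 − 0.27144420)·7950000000/9674 = 0.72855580·821790.37 = 598720.13.
SE(ȳ) = √(598720.13) = 773.8.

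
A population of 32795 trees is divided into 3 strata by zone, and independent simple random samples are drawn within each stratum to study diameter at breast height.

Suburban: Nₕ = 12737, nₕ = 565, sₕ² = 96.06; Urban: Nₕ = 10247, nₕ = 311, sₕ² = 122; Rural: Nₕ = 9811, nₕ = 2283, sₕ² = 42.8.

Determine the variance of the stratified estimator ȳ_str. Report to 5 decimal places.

Var(ȳ_str) = Σₕ Wₕ²(1 − fₕ)sₕ²/nₕ with Wₕ = Nₕ/N, N = 32795.
Suburban: Wₕ = 0.38838238; term = 0.38838238²·(1 − 0.04435895)·96.06/565 = 0.024508005.
Urban: Wₕ = 0.31245617; term = 0.31245617²·(1 − 0.03035035)·122/311 = 0.037135775.
Rural: Wₕ = 0.29916146; term = 0.29916146²·(1 − 0.23269799)·42.8/2283 = 0.0012874058.
Sum = 0.062931186.

0.06293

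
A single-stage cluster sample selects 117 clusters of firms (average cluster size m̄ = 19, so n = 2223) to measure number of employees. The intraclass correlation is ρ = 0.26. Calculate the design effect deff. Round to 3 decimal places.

5.680

deff = 1 + (19 − 1)·0.26 = 1 + 4.68 = 5.68.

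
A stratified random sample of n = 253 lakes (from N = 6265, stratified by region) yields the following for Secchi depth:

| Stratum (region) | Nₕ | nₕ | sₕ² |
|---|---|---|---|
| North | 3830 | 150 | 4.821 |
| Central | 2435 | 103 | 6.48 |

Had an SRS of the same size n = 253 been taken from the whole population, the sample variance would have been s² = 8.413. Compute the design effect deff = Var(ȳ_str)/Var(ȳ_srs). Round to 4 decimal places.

0.6469

Var(ȳ_str) = Σ Wₕ²(1−fₕ)sₕ²/nₕ with Wₕ = Nₕ/6265:
  North: (3830/6265)²·(1−150/3830)·4.821/150 = 0.011541183
  Central: (2435/6265)²·(1−103/2435)·6.48/103 = 0.0091017131
  → Var(ȳ_str) = 0.020642896.
Var(ȳ_srs) = (1 − 253/6265)·8.413/253 = 0.031910107.
deff = 0.020642896 / 0.031910107 = 0.6469.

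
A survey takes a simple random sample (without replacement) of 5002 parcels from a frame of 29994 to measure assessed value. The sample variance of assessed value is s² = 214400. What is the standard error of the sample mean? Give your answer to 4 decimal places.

Under SRS without replacement, Var(ȳ) = (1 − f)·s²/n with f = n/N = 5002/29994 = 0.16676669.
Var(ȳ) = (1 − 0.16676669)·214400/5002 = 0.83323331·42.862855 = 35.714759.
SE(ȳ) = √(35.714759) = 5.9762.

5.9762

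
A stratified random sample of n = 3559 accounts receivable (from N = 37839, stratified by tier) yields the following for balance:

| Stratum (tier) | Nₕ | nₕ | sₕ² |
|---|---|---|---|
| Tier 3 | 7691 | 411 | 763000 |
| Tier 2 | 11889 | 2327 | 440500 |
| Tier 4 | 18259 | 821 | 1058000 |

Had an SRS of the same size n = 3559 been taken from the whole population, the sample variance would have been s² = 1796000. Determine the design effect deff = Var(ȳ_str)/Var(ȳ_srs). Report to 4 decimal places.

Var(ȳ_str) = Σ Wₕ²(1−fₕ)sₕ²/nₕ with Wₕ = Nₕ/37839:
  Tier 3: (7691/37839)²·(1−411/7691)·763000/411 = 72.596821
  Tier 2: (11889/37839)²·(1−2327/11889)·440500/2327 = 15.030184
  Tier 4: (18259/37839)²·(1−821/18259)·1058000/821 = 286.57406
  → Var(ȳ_str) = 374.20107.
Var(ȳ_srs) = (1 − 3559/37839)·1796000/3559 = 457.17188.
deff = 374.20107 / 457.17188 = 0.8185.

0.8185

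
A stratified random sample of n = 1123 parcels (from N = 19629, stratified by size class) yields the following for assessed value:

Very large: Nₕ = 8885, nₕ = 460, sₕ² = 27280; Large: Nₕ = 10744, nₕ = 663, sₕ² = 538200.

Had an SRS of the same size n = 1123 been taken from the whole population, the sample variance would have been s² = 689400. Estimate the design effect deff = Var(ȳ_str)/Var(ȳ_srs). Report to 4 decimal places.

0.4142

Var(ȳ_str) = Σ Wₕ²(1−fₕ)sₕ²/nₕ with Wₕ = Nₕ/19629:
  Very large: (8885/19629)²·(1−460/8885)·27280/460 = 11.521726
  Large: (10744/19629)²·(1−663/10744)·538200/663 = 228.19358
  → Var(ȳ_str) = 239.71531.
Var(ȳ_srs) = (1 − 1123/19629)·689400/1123 = 578.76986.
deff = 239.71531 / 578.76986 = 0.4142.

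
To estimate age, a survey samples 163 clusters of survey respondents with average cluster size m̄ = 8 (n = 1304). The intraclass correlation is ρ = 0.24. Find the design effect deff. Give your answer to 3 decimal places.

2.680

deff = 1 + (8 − 1)·0.24 = 1 + 1.68 = 2.68.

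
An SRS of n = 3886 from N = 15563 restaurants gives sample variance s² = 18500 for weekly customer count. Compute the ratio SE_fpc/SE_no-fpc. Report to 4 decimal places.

0.8662

f = n/N = 3886/15563 = 0.24969479.
SE_no-fpc = √(s²/n) = 2.1818981; SE_fpc = √((1−f)s²/n) = 1.8899636.
Ratio = √(1−f) = 0.86620160.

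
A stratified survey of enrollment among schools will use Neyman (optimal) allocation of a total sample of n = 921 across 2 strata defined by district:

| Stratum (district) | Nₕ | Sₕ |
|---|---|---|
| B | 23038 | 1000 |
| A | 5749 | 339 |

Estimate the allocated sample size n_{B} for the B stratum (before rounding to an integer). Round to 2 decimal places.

Neyman allocation: nₕ = n·NₕSₕ / Σⱼ NⱼSⱼ.
Σ NⱼSⱼ = 23038·1000 + 5749·339 = 2.4986911 × 10^7.
n_{B} = 921·23038·1000 / (2.4986911 × 10^7) = 849.16.

849.16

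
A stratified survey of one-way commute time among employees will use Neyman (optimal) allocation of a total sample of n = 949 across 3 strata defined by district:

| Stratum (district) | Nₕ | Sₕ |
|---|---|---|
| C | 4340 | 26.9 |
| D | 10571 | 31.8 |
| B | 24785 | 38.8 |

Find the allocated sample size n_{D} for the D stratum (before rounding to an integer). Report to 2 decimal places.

Neyman allocation: nₕ = n·NₕSₕ / Σⱼ NⱼSⱼ.
Σ NⱼSⱼ = 4340·26.9 + 10571·31.8 + 24785·38.8 = 1.4145618 × 10^6.
n_{D} = 949·10571·31.8 / (1.4145618 × 10^6) = 225.52.

225.52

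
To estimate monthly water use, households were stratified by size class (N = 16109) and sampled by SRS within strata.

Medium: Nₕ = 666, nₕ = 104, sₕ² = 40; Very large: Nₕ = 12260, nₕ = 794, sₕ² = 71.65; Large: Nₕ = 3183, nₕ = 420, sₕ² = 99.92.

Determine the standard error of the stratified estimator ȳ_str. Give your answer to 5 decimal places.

0.23979

Var(ȳ_str) = Σₕ Wₕ²(1 − fₕ)sₕ²/nₕ with Wₕ = Nₕ/N, N = 16109.
Medium: Wₕ = 0.04134335; term = 0.04134335²·(1 − 0.15615616)·40/104 = 5.5475348 × 10^-4.
Very large: Wₕ = 0.76106524; term = 0.76106524²·(1 − 0.06476346)·71.65/794 = 0.048883347.
Large: Wₕ = 0.19759141; term = 0.19759141²·(1 − 0.13195099)·99.92/420 = 0.0080627556.
Sum = 0.057500856.
SE = √(0.057500856) = 0.23979.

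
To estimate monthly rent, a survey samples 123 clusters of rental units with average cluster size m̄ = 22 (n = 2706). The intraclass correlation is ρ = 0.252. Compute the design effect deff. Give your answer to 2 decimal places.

6.29

deff = 1 + (22 − 1)·0.252 = 1 + 5.292 = 6.292.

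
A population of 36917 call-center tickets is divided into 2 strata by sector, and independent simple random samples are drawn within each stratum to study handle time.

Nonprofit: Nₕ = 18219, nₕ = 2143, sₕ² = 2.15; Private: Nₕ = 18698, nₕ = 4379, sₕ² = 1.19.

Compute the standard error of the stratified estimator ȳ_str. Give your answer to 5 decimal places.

Var(ȳ_str) = Σₕ Wₕ²(1 − fₕ)sₕ²/nₕ with Wₕ = Nₕ/N, N = 36917.
Nonprofit: Wₕ = 0.49351247; term = 0.49351247²·(1 − 0.11762446)·2.15/2143 = 2.1560857 × 10^-4.
Private: Wₕ = 0.50648753; term = 0.50648753²·(1 − 0.23419617)·1.19/4379 = 5.338596 × 10^-5.
Sum = 2.6899453 × 10^-4.
SE = √(2.6899453 × 10^-4) = 0.01640.

0.01640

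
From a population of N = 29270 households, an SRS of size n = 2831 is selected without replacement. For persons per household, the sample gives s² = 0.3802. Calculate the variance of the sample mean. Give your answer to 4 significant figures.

Under SRS without replacement, Var(ȳ) = (1 − f)·s²/n with f = n/N = 2831/29270 = 0.09672019.
Var(ȳ) = (1 − 0.09672019)·0.3802/2831 = 0.90327981·1.3429883 × 10^-4 = 1.2130943 × 10^-4.

1.213 × 10^-4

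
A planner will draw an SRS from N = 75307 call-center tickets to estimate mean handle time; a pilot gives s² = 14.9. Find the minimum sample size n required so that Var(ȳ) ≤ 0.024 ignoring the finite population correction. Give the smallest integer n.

621

Without fpc, n₀ = s²/D = 14.9/0.024 = 620.8333.
Rounding up, n = 621.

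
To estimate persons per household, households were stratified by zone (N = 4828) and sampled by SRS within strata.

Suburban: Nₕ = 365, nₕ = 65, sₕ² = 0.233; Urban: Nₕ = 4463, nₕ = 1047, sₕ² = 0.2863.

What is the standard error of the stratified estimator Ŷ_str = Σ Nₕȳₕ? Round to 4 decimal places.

Var(Ŷ_str) = Σₕ Nₕ²(1 − fₕ)sₕ²/nₕ.
Suburban: 365²·(1 − 65/365)·0.233/65 = 392.51538.
Urban: 4463²·(1 − 1047/4463)·0.2863/1047 = 4168.8802.
Sum = 4561.3956.
SE = √(4561.3956) = 67.5381.

67.5381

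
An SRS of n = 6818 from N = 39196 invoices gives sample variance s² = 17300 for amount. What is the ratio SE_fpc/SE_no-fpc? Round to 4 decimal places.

0.9089

f = n/N = 6818/39196 = 0.17394632.
SE_no-fpc = √(s²/n) = 1.5929222; SE_fpc = √((1−f)s²/n) = 1.447767.
Ratio = √(1−f) = 0.90887495.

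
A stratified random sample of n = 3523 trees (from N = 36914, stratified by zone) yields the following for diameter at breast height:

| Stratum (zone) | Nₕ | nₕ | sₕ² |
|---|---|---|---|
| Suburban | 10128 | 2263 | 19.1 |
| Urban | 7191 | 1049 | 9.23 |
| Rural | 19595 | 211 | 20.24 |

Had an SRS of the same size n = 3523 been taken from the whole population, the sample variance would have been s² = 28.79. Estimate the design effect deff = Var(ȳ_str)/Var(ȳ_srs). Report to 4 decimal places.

Var(ȳ_str) = Σ Wₕ²(1−fₕ)sₕ²/nₕ with Wₕ = Nₕ/36914:
  Suburban: (10128/36914)²·(1−2263/10128)·19.1/2263 = 4.9338849 × 10^-4
  Urban: (7191/36914)²·(1−1049/7191)·9.23/1049 = 2.8519578 × 10^-4
  Rural: (19595/36914)²·(1−211/19595)·20.24/211 = 0.026738344
  → Var(ȳ_str) = 0.027516928.
Var(ȳ_srs) = (1 − 3523/36914)·28.79/3523 = 0.0073920916.
deff = 0.027516928 / 0.0073920916 = 3.7225.

3.7225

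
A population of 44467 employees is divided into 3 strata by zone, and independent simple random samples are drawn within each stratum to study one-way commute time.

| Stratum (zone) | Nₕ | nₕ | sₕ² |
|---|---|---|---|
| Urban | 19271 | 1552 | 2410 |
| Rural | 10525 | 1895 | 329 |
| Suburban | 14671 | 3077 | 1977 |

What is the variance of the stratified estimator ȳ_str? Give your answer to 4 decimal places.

0.3314

Var(ȳ_str) = Σₕ Wₕ²(1 − fₕ)sₕ²/nₕ with Wₕ = Nₕ/N, N = 44467.
Urban: Wₕ = 0.43337756; term = 0.43337756²·(1 − 0.08053552)·2410/1552 = 0.26815946.
Rural: Wₕ = 0.23669238; term = 0.23669238²·(1 − 0.18004751)·329/1895 = 0.007975243.
Suburban: Wₕ = 0.32993006; term = 0.32993006²·(1 − 0.20973349)·1977/3077 = 0.055270899.
Sum = 0.3314056.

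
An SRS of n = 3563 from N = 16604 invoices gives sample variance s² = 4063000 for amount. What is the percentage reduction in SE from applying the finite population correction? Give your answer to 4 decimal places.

11.3765

f = n/N = 3563/16604 = 0.21458685.
SE_no-fpc = √(s²/n) = 33.76879; SE_fpc = √((1−f)s²/n) = 29.927097.
Ratio = √(1−f) = 0.88623538. Reduction = 100·(1 − 0.88623538) = 11.3765%.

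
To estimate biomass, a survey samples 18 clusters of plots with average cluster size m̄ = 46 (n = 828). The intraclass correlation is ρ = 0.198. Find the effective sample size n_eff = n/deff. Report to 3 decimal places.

83.552

deff = 1 + (46 − 1)·0.198 = 1 + 8.91 = 9.91.
n_eff = 828 / 9.91 = 83.552.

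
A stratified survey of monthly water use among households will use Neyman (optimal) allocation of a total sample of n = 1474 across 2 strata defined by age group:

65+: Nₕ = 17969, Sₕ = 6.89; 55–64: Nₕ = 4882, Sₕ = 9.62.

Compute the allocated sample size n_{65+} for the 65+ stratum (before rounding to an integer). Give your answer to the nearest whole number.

1069

Neyman allocation: nₕ = n·NₕSₕ / Σⱼ NⱼSⱼ.
Σ NⱼSⱼ = 17969·6.89 + 4882·9.62 = 170771.25.
n_{65+} = 1474·17969·6.89 / 170771.25 = 1069.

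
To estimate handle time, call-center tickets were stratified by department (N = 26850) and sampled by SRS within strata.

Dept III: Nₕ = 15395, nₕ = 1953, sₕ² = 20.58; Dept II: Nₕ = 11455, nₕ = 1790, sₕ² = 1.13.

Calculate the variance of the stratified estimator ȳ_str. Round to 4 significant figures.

Var(ȳ_str) = Σₕ Wₕ²(1 − fₕ)sₕ²/nₕ with Wₕ = Nₕ/N, N = 26850.
Dept III: Wₕ = 0.57337058; term = 0.57337058²·(1 − 0.12685937)·20.58/1953 = 0.0030248102.
Dept II: Wₕ = 0.42662942; term = 0.42662942²·(1 − 0.15626364)·1.13/1790 = 9.6946868 × 10^-5.
Sum = 0.0031217571.

0.003122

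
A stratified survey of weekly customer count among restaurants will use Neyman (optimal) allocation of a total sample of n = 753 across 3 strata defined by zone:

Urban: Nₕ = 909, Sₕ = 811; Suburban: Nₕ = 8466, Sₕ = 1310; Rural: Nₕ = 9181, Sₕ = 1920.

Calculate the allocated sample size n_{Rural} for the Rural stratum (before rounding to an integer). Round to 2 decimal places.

450.63

Neyman allocation: nₕ = n·NₕSₕ / Σⱼ NⱼSⱼ.
Σ NⱼSⱼ = 909·811 + 8466·1310 + 9181·1920 = 2.9455179 × 10^7.
n_{Rural} = 753·9181·1920 / (2.9455179 × 10^7) = 450.63.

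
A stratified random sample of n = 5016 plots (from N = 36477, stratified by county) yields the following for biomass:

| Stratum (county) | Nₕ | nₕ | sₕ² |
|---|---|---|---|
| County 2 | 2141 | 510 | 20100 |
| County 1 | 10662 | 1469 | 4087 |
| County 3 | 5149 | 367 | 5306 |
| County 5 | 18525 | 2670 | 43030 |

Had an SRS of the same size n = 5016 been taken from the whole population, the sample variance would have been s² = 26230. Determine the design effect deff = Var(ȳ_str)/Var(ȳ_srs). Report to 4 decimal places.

Var(ȳ_str) = Σ Wₕ²(1−fₕ)sₕ²/nₕ with Wₕ = Nₕ/36477:
  County 2: (2141/36477)²·(1−510/2141)·20100/510 = 0.1034328
  County 1: (10662/36477)²·(1−1469/10662)·4087/1469 = 0.20494652
  County 3: (5149/36477)²·(1−367/5149)·5306/367 = 0.26754412
  County 5: (18525/36477)²·(1−2670/18525)·43030/2670 = 3.5575116
  → Var(ȳ_str) = 4.133435.
Var(ȳ_srs) = (1 − 5016/36477)·26230/5016 = 4.5101831.
deff = 4.133435 / 4.5101831 = 0.9165.

0.9165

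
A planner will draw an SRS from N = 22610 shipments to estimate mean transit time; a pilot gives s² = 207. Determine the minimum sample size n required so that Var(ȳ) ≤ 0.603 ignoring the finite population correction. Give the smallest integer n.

Without fpc, n₀ = s²/D = 207/0.603 = 343.2836.
Rounding up, n = 344.

344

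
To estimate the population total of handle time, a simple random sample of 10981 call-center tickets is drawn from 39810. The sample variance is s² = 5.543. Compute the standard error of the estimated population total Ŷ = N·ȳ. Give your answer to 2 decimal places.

Var(Ŷ) = N²·Var(ȳ) = N²·(1 − n/N)·s²/n.
f = 10981/39810 = 0.27583522; Var(ȳ) = 0.72416478·5.543/10981 = 3.6554461 × 10^-4.
Var(Ŷ) = 39810² · (3.6554461 × 10^-4) = 579328.29.
SE(Ŷ) = √(579328.29) = 761.14.

761.14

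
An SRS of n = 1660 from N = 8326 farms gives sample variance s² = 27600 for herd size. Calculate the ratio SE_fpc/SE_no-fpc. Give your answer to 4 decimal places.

0.8948

f = n/N = 1660/8326 = 0.19937545.
SE_no-fpc = √(s²/n) = 4.0775613; SE_fpc = √((1−f)s²/n) = 3.648505.
Ratio = √(1−f) = 0.89477626.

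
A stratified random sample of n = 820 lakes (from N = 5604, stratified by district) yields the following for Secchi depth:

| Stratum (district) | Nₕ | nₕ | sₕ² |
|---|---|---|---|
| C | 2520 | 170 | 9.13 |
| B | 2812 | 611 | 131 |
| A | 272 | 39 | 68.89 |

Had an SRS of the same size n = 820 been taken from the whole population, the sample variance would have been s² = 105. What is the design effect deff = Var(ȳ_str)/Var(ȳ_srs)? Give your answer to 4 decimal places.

Var(ȳ_str) = Σ Wₕ²(1−fₕ)sₕ²/nₕ with Wₕ = Nₕ/5604:
  C: (2520/5604)²·(1−170/2520)·9.13/170 = 0.010127308
  B: (2812/5604)²·(1−611/2812)·131/611 = 0.042254133
  A: (272/5604)²·(1−39/272)·68.89/39 = 0.0035646767
  → Var(ȳ_str) = 0.055946118.
Var(ȳ_srs) = (1 − 820/5604)·105/820 = 0.10931216.
deff = 0.055946118 / 0.10931216 = 0.5118.

0.5118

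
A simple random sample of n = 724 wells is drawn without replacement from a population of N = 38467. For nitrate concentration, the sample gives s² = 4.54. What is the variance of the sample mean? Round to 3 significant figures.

Under SRS without replacement, Var(ȳ) = (1 − f)·s²/n with f = n/N = 724/38467 = 0.01882133.
Var(ȳ) = (1 − 0.01882133)·4.54/724 = 0.98117867·0.0062707182 = 0.006152695.

0.00615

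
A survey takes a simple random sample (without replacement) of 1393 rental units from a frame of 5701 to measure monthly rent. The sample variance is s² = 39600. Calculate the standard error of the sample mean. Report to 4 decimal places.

Under SRS without replacement, Var(ȳ) = (1 − f)·s²/n with f = n/N = 1393/5701 = 0.24434310.
Var(ȳ) = (1 − 0.24434310)·39600/1393 = 0.75565690·28.427854 = 21.481704.
SE(ȳ) = √(21.481704) = 4.6348.

4.6348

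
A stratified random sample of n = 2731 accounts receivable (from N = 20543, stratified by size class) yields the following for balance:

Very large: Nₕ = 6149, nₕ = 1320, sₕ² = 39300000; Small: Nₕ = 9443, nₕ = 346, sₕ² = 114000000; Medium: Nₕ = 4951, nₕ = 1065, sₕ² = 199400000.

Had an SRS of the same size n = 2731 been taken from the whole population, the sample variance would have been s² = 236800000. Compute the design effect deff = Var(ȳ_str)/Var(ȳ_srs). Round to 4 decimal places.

1.0335

Var(ȳ_str) = Σ Wₕ²(1−fₕ)sₕ²/nₕ with Wₕ = Nₕ/20543:
  Very large: (6149/20543)²·(1−1320/6149)·39300000/1320 = 2094.8483
  Small: (9443/20543)²·(1−346/9443)·114000000/346 = 67067.05
  Medium: (4951/20543)²·(1−1065/4951)·199400000/1065 = 8535.7864
  → Var(ȳ_str) = 77697.685.
Var(ȳ_srs) = (1 − 2731/20543)·236800000/2731 = 75181.125.
deff = 77697.685 / 75181.125 = 1.0335.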